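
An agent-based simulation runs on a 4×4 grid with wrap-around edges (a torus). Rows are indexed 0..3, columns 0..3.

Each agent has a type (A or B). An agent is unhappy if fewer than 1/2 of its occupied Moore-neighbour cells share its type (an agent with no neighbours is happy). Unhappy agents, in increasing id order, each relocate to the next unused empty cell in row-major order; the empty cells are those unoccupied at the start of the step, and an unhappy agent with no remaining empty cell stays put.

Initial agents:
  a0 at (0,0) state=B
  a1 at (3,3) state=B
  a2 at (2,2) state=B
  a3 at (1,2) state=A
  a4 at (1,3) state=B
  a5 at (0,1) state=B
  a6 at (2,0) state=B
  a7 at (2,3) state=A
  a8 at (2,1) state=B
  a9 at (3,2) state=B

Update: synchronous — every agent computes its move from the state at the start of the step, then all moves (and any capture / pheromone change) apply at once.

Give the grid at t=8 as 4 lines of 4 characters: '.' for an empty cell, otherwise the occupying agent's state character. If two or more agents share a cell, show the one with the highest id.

t=1: a0@(0,0):B a1@(3,3):B a2@(2,2):B a3@(0,2):A a4@(1,3):B a5@(0,1):B a6@(2,0):B a7@(0,3):A a8@(2,1):B a9@(3,2):B
t=2: a0@(0,0):B a1@(3,3):B a2@(2,2):B a3@(1,0):A a4@(1,3):B a5@(0,1):B a6@(2,0):B a7@(1,1):A a8@(2,1):B a9@(3,2):B
t=3: a0@(0,0):B a1@(3,3):B a2@(2,2):B a3@(0,2):A a4@(1,3):B a5@(0,1):B a6@(2,0):B a7@(0,3):A a8@(2,1):B a9@(3,2):B
t=4: a0@(0,0):B a1@(3,3):B a2@(2,2):B a3@(1,0):A a4@(1,3):B a5@(0,1):B a6@(2,0):B a7@(1,1):A a8@(2,1):B a9@(3,2):B
t=5: a0@(0,0):B a1@(3,3):B a2@(2,2):B a3@(0,2):A a4@(1,3):B a5@(0,1):B a6@(2,0):B a7@(0,3):A a8@(2,1):B a9@(3,2):B
t=6: a0@(0,0):B a1@(3,3):B a2@(2,2):B a3@(1,0):A a4@(1,3):B a5@(0,1):B a6@(2,0):B a7@(1,1):A a8@(2,1):B a9@(3,2):B
t=7: a0@(0,0):B a1@(3,3):B a2@(2,2):B a3@(0,2):A a4@(1,3):B a5@(0,1):B a6@(2,0):B a7@(0,3):A a8@(2,1):B a9@(3,2):B
t=8: a0@(0,0):B a1@(3,3):B a2@(2,2):B a3@(1,0):A a4@(1,3):B a5@(0,1):B a6@(2,0):B a7@(1,1):A a8@(2,1):B a9@(3,2):B

BB..
AA.B
BBB.
..BB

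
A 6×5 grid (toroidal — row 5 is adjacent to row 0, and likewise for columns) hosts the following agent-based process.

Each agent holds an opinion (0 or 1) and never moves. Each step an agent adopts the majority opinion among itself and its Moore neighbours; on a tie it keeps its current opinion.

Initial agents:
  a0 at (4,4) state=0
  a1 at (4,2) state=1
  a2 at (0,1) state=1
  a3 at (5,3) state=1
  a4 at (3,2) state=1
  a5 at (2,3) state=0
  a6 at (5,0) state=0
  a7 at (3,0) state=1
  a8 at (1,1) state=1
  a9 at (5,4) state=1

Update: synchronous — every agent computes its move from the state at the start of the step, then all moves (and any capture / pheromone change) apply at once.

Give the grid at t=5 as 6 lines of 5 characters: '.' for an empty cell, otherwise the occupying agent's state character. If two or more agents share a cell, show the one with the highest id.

.1...
.1...
...0.
1.1..
..1.1
1..11

t=1: a0@(4,4):1 a1@(4,2):1 a2@(0,1):1 a3@(5,3):1 a4@(3,2):1 a5@(2,3):0 a6@(5,0):0 a7@(3,0):1 a8@(1,1):1 a9@(5,4):1
t=2: a0@(4,4):1 a1@(4,2):1 a2@(0,1):1 a3@(5,3):1 a4@(3,2):1 a5@(2,3):0 a6@(5,0):1 a7@(3,0):1 a8@(1,1):1 a9@(5,4):1
t=3: (unchanged — steady state)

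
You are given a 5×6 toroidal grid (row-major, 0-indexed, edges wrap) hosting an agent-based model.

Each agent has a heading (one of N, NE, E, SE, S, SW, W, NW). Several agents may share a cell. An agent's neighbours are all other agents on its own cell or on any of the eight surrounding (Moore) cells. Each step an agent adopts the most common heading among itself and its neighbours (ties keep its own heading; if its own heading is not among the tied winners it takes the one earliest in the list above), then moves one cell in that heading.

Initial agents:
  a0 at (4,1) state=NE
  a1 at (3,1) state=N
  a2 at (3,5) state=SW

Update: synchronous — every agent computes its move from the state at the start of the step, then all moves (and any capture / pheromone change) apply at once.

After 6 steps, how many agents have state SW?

1

t=1: a0@(3,2):NE a1@(2,1):N a2@(4,4):SW
t=2: a0@(2,3):NE a1@(1,1):N a2@(0,3):SW
t=3: a0@(1,4):NE a1@(0,1):N a2@(1,2):SW
t=4: a0@(0,5):NE a1@(4,1):N a2@(2,1):SW
t=5: a0@(4,0):NE a1@(3,1):N a2@(3,0):SW
t=6: a0@(3,1):NE a1@(2,1):N a2@(4,5):SW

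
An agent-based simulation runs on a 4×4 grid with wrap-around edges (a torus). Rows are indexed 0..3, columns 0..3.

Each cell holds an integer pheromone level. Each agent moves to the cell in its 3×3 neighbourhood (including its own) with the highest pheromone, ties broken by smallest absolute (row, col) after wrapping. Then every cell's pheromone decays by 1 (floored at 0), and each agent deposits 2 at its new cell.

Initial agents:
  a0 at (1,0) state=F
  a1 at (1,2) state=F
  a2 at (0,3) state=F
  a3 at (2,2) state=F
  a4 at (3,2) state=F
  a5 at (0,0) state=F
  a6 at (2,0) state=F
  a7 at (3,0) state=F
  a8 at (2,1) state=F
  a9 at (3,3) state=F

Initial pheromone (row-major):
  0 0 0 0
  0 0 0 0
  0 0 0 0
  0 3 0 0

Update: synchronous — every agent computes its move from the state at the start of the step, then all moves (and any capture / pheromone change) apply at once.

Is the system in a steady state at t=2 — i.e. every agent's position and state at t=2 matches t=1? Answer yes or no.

t=1: a0@(0,0) a1@(0,1) a2@(0,0) a3@(3,1) a4@(3,1) a5@(3,1) a6@(3,1) a7@(3,1) a8@(3,1) a9@(0,0) | pheromone: 6 2 0 0 / 0 0 0 0 / 0 0 0 0 / 0 14 0 0
t=2: a0@(3,1) a1@(3,1) a2@(3,1) a3@(3,1) a4@(3,1) a5@(3,1) a6@(3,1) a7@(3,1) a8@(3,1) a9@(3,1) | pheromone: 5 1 0 0 / 0 0 0 0 / 0 0 0 0 / 0 33 0 0

no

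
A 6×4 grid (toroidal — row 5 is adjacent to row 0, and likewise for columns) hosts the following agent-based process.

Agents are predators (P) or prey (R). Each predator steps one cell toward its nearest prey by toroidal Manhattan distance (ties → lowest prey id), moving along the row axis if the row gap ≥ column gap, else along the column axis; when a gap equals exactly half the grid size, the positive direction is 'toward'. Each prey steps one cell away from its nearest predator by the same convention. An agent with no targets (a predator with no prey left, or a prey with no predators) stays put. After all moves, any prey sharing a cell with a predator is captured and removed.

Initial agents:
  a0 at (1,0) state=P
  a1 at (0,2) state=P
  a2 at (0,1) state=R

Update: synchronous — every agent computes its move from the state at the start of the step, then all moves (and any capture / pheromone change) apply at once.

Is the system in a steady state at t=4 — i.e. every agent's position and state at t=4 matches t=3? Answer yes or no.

yes

t=1: a0@(0,0):P a1@(0,1):P
t=2: (unchanged — steady state)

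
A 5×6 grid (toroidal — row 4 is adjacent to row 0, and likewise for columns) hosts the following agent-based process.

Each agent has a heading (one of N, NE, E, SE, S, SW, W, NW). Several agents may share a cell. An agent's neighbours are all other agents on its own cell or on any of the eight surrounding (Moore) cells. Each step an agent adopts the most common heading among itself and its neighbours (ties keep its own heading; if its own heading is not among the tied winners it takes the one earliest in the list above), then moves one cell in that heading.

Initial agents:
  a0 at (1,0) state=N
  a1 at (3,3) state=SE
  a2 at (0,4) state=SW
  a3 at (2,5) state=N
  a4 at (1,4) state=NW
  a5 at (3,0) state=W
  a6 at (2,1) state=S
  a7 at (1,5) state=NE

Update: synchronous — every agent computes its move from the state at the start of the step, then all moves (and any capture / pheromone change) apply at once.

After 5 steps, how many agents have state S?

1

t=1: a0@(0,0):N a1@(4,4):SE a2@(1,3):SW a3@(1,5):N a4@(0,3):NW a5@(3,5):W a6@(3,1):S a7@(0,5):N
t=2: a0@(4,0):N a1@(0,5):SE a2@(2,2):SW a3@(0,5):N a4@(4,2):NW a5@(3,4):W a6@(4,1):S a7@(4,5):N
t=3: a0@(3,0):N a1@(4,5):N a2@(3,1):SW a3@(4,5):N a4@(3,1):NW a5@(3,3):W a6@(0,1):S a7@(3,5):N
t=4: a0@(2,0):N a1@(3,5):N a2@(4,0):SW a3@(3,5):N a4@(2,0):NW a5@(3,2):W a6@(1,1):S a7@(2,5):N
t=5: a0@(1,0):N a1@(2,5):N a2@(3,0):N a3@(2,5):N a4@(1,0):N a5@(3,1):W a6@(2,1):S a7@(1,5):N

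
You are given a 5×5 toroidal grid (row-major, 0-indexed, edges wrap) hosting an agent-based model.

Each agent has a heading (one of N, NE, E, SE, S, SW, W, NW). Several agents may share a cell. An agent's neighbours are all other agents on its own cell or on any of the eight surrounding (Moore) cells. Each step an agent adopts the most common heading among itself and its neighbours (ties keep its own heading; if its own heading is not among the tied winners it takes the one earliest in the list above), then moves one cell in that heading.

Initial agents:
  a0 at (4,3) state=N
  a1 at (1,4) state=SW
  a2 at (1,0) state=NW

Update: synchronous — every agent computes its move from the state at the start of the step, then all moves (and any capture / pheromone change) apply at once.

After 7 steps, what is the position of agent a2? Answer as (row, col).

(4, 3)

t=1: a0@(3,3):N a1@(2,3):SW a2@(0,4):NW
t=2: a0@(2,3):N a1@(3,2):SW a2@(4,3):NW
t=3: a0@(1,3):N a1@(4,1):SW a2@(3,2):NW
t=4: a0@(0,3):N a1@(0,0):SW a2@(2,1):NW
t=5: a0@(4,3):N a1@(1,4):SW a2@(1,0):NW
t=6: a0@(3,3):N a1@(2,3):SW a2@(0,4):NW
t=7: a0@(2,3):N a1@(3,2):SW a2@(4,3):NW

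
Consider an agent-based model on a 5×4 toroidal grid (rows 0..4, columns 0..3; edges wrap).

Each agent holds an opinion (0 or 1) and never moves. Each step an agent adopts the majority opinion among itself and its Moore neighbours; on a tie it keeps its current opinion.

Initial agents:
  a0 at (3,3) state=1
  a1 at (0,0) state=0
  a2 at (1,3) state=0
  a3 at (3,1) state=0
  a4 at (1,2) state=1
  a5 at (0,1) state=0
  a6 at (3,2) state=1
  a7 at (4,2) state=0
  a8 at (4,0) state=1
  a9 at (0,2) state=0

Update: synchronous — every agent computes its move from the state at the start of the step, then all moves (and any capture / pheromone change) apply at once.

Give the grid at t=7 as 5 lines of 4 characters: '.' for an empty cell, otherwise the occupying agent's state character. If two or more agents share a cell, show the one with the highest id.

t=1: a0@(3,3):1 a1@(0,0):0 a2@(1,3):0 a3@(3,1):0 a4@(1,2):0 a5@(0,1):0 a6@(3,2):1 a7@(4,2):0 a8@(4,0):0 a9@(0,2):0
t=2: (unchanged — steady state)

000.
..00
....
.011
0.0.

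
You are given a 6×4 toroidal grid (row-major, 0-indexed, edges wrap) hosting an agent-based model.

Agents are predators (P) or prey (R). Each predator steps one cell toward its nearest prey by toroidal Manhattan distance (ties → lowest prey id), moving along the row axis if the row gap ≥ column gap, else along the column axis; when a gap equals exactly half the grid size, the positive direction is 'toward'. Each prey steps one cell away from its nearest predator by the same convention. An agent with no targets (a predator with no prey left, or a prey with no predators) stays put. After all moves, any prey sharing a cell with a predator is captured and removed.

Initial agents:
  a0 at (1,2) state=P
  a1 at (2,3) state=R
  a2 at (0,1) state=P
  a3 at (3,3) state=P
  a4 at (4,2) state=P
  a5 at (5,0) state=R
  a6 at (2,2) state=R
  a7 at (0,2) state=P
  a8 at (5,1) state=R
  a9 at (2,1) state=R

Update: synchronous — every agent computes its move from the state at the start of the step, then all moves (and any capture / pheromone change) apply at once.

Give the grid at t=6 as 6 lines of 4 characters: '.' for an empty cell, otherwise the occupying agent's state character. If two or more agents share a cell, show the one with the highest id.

t=1: a0@(2,2):P a1@(1,3):R a2@(5,1):P a3@(2,3):P a4@(3,2):P a5@(4,0):R a7@(1,2):P a8@(4,1):R a9@(3,1):R
t=2: a0@(1,2):P a1@(0,3):R a2@(4,1):P a3@(1,3):P a4@(3,1):P a5@(3,0):R a7@(1,3):P a9@(3,0):R
t=3: a0@(0,2):P a1@(5,3):R a2@(3,1):P a3@(0,3):P a4@(3,0):P a5@(3,3):R a7@(0,3):P a9@(3,3):R
t=4: a0@(5,2):P a1@(4,3):R a2@(3,2):P a3@(5,3):P a4@(3,3):P a7@(5,3):P
t=5: a0@(4,2):P a1@(3,3):R a2@(4,2):P a3@(4,3):P a4@(4,3):P a7@(4,3):P
t=6: a0@(3,2):P a1@(2,3):R a2@(3,2):P a3@(3,3):P a4@(3,3):P a7@(3,3):P

....
....
...R
..PP
....
....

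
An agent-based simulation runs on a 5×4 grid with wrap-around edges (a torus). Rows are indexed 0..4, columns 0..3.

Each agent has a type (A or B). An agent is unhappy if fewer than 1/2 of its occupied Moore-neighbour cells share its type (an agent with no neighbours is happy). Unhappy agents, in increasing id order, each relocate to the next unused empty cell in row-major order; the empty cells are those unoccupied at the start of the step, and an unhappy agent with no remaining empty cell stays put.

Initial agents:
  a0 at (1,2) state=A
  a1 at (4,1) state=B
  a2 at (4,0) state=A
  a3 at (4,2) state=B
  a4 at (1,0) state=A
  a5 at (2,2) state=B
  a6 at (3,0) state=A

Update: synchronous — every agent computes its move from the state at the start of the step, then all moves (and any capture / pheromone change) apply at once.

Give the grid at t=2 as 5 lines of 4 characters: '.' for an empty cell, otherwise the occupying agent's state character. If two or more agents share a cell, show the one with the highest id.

A.BB
A...
....
A...
A.B.

t=1: a0@(0,0):A a1@(0,1):B a2@(4,0):A a3@(4,2):B a4@(1,0):A a5@(0,2):B a6@(3,0):A
t=2: a0@(0,0):A a1@(0,3):B a2@(4,0):A a3@(4,2):B a4@(1,0):A a5@(0,2):B a6@(3,0):A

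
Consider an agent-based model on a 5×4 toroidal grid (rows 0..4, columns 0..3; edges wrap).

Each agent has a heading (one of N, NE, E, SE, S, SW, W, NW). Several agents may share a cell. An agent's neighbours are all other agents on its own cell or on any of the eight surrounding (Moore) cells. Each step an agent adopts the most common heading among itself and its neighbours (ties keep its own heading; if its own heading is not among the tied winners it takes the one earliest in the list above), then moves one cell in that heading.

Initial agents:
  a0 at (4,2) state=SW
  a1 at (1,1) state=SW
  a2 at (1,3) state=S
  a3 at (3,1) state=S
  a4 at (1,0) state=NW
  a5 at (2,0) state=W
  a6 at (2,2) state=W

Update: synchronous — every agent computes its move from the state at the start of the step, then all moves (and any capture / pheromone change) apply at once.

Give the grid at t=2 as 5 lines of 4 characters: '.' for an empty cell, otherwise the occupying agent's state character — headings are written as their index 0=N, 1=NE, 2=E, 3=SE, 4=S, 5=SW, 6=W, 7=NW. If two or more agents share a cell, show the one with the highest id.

t=1: a0@(0,1):SW a1@(1,0):W a2@(1,2):W a3@(3,0):W a4@(0,3):NW a5@(3,0):S a6@(3,2):S
t=2: a0@(0,0):W a1@(1,3):W a2@(1,1):W a3@(3,3):W a4@(0,2):W a5@(4,0):S a6@(4,2):S

6.6.
.6.6
....
...6
4.4.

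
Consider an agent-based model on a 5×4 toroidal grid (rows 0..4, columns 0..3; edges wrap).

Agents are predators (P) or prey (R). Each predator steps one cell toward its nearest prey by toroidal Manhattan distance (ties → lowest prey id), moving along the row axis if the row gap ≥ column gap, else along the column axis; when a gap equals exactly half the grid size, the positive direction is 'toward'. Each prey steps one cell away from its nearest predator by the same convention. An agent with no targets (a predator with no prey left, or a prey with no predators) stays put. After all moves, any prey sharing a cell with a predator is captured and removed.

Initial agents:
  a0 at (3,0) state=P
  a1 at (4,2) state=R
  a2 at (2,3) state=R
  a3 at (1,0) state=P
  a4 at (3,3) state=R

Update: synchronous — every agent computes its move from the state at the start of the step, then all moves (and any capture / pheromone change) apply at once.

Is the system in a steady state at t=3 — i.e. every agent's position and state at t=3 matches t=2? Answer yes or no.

no

t=1: a0@(3,3):P a1@(4,1):R a2@(1,3):R a3@(2,0):P a4@(3,2):R
t=2: a0@(3,2):P a1@(4,0):R a2@(0,3):R a3@(1,0):P a4@(3,1):R
t=3: a0@(3,1):P a1@(3,0):R a2@(4,3):R a3@(0,0):P a4@(3,0):R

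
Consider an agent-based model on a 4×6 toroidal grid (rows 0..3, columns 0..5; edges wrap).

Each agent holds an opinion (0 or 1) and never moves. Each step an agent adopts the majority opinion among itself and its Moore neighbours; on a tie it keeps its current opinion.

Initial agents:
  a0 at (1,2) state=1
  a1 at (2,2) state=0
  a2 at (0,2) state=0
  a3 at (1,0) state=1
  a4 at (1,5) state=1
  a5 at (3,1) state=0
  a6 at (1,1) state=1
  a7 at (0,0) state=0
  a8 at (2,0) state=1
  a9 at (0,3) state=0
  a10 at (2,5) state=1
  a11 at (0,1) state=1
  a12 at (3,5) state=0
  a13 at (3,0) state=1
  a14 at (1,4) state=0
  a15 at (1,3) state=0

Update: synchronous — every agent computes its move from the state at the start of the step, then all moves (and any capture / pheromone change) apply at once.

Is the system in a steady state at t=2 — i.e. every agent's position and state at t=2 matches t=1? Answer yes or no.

t=1: a0@(1,2):0 a1@(2,2):0 a2@(0,2):0 a3@(1,0):1 a4@(1,5):1 a5@(3,1):0 a6@(1,1):1 a7@(0,0):1 a8@(2,0):1 a9@(0,3):0 a10@(2,5):1 a11@(0,1):1 a12@(3,5):1 a13@(3,0):1 a14@(1,4):0 a15@(1,3):0
t=2: a0@(1,2):0 a1@(2,2):0 a2@(0,2):0 a3@(1,0):1 a4@(1,5):1 a5@(3,1):1 a6@(1,1):1 a7@(0,0):1 a8@(2,0):1 a9@(0,3):0 a10@(2,5):1 a11@(0,1):1 a12@(3,5):1 a13@(3,0):1 a14@(1,4):0 a15@(1,3):0

no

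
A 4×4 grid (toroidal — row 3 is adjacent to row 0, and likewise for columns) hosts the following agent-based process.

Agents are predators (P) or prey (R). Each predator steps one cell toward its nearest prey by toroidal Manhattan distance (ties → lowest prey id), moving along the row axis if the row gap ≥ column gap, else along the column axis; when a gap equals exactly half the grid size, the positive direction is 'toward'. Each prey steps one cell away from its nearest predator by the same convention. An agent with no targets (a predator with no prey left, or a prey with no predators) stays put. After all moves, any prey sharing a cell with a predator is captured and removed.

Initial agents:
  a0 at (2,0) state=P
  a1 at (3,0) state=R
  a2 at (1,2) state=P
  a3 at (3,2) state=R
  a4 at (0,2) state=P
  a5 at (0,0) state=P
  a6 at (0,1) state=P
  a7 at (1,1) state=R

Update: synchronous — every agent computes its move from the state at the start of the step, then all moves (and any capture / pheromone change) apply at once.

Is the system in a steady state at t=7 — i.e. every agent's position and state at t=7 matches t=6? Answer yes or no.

yes

t=1: a0@(3,0):P a1@(0,0):R a2@(1,1):P a3@(2,2):R a4@(3,2):P a5@(3,0):P a6@(1,1):P a7@(1,0):R
t=2: a0@(0,0):P a2@(1,0):P a3@(1,2):R a4@(2,2):P a5@(0,0):P a6@(1,0):P a7@(1,3):R
t=3: a0@(1,0):P a2@(1,3):P a3@(0,2):R a4@(1,2):P a5@(1,0):P a6@(1,3):P
t=4: a0@(1,1):P a2@(0,3):P a3@(3,2):R a4@(0,2):P a5@(1,1):P a6@(0,3):P
t=5: a0@(2,1):P a2@(3,3):P a3@(2,2):R a4@(3,2):P a5@(2,1):P a6@(3,3):P
t=6: a0@(2,2):P a2@(2,3):P a4@(2,2):P a5@(2,2):P a6@(2,3):P
t=7: (unchanged — steady state)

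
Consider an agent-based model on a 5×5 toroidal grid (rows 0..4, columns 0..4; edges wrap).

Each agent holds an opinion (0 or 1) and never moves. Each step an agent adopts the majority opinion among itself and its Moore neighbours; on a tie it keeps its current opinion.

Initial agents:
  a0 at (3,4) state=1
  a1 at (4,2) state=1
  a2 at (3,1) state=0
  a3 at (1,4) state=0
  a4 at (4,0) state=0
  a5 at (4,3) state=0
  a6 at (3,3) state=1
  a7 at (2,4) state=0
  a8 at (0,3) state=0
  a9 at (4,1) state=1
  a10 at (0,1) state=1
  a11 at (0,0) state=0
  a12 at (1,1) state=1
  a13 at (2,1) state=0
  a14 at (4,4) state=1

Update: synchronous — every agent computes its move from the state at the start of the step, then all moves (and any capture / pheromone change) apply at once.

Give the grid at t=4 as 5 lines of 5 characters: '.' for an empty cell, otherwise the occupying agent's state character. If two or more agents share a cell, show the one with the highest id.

11.1.
.1..0
.1..0
.1.11
11111

t=1: a0@(3,4):1 a1@(4,2):1 a2@(3,1):0 a3@(1,4):0 a4@(4,0):1 a5@(4,3):1 a6@(3,3):1 a7@(2,4):0 a8@(0,3):0 a9@(4,1):1 a10@(0,1):1 a11@(0,0):1 a12@(1,1):1 a13@(2,1):0 a14@(4,4):0
t=2: a0@(3,4):1 a1@(4,2):1 a2@(3,1):1 a3@(1,4):0 a4@(4,0):1 a5@(4,3):1 a6@(3,3):1 a7@(2,4):0 a8@(0,3):0 a9@(4,1):1 a10@(0,1):1 a11@(0,0):1 a12@(1,1):1 a13@(2,1):0 a14@(4,4):1
t=3: a0@(3,4):1 a1@(4,2):1 a2@(3,1):1 a3@(1,4):0 a4@(4,0):1 a5@(4,3):1 a6@(3,3):1 a7@(2,4):0 a8@(0,3):1 a9@(4,1):1 a10@(0,1):1 a11@(0,0):1 a12@(1,1):1 a13@(2,1):1 a14@(4,4):1
t=4: (unchanged — steady state)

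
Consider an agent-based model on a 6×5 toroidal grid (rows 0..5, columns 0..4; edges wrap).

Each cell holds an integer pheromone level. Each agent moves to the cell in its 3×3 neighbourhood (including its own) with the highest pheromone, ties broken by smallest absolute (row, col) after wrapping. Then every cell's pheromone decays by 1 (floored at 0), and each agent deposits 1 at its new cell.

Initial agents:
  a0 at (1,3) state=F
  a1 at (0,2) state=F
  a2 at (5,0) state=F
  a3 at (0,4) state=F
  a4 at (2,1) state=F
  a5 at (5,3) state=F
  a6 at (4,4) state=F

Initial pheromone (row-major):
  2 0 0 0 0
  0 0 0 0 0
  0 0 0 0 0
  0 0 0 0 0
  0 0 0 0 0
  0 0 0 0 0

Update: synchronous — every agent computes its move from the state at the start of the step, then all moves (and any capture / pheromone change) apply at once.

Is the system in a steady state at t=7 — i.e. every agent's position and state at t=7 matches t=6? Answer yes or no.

yes

t=1: a0@(0,2) a1@(0,1) a2@(0,0) a3@(0,0) a4@(1,0) a5@(0,2) a6@(3,0) | pheromone: 3 1 2 0 0 / 1 0 0 0 0 / 0 0 0 0 0 / 1 0 0 0 0 / 0 0 0 0 0 / 0 0 0 0 0
t=2: a0@(0,2) a1@(0,0) a2@(0,0) a3@(0,0) a4@(0,0) a5@(0,2) a6@(3,0) | pheromone: 6 0 3 0 0 / 0 0 0 0 0 / 0 0 0 0 0 / 1 0 0 0 0 / 0 0 0 0 0 / 0 0 0 0 0
t=3: a0@(0,2) a1@(0,0) a2@(0,0) a3@(0,0) a4@(0,0) a5@(0,2) a6@(3,0) | pheromone: 9 0 4 0 0 / 0 0 0 0 0 / 0 0 0 0 0 / 1 0 0 0 0 / 0 0 0 0 0 / 0 0 0 0 0
t=4: a0@(0,2) a1@(0,0) a2@(0,0) a3@(0,0) a4@(0,0) a5@(0,2) a6@(3,0) | pheromone: 12 0 5 0 0 / 0 0 0 0 0 / 0 0 0 0 0 / 1 0 0 0 0 / 0 0 0 0 0 / 0 0 0 0 0
t=5: a0@(0,2) a1@(0,0) a2@(0,0) a3@(0,0) a4@(0,0) a5@(0,2) a6@(3,0) | pheromone: 15 0 6 0 0 / 0 0 0 0 0 / 0 0 0 0 0 / 1 0 0 0 0 / 0 0 0 0 0 / 0 0 0 0 0
t=6: a0@(0,2) a1@(0,0) a2@(0,0) a3@(0,0) a4@(0,0) a5@(0,2) a6@(3,0) | pheromone: 18 0 7 0 0 / 0 0 0 0 0 / 0 0 0 0 0 / 1 0 0 0 0 / 0 0 0 0 0 / 0 0 0 0 0
t=7: a0@(0,2) a1@(0,0) a2@(0,0) a3@(0,0) a4@(0,0) a5@(0,2) a6@(3,0) | pheromone: 21 0 8 0 0 / 0 0 0 0 0 / 0 0 0 0 0 / 1 0 0 0 0 / 0 0 0 0 0 / 0 0 0 0 0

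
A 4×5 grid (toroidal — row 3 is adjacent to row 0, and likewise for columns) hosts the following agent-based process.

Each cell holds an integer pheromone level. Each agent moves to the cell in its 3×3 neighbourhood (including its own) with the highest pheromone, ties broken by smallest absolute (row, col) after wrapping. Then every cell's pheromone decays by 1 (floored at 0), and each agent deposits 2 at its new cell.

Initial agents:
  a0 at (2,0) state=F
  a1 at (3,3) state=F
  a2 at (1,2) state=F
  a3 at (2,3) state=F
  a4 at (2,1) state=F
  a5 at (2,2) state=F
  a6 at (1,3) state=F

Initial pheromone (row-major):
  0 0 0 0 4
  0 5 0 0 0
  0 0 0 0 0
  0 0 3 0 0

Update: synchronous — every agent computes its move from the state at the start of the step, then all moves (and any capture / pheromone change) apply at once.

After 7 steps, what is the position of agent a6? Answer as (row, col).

(0, 4)

t=1: a0@(1,1) a1@(0,4) a2@(1,1) a3@(3,2) a4@(1,1) a5@(1,1) a6@(0,4) | pheromone: 0 0 0 0 7 / 0 12 0 0 0 / 0 0 0 0 0 / 0 0 4 0 0
t=2: a0@(1,1) a1@(0,4) a2@(1,1) a3@(3,2) a4@(1,1) a5@(1,1) a6@(0,4) | pheromone: 0 0 0 0 10 / 0 19 0 0 0 / 0 0 0 0 0 / 0 0 5 0 0
t=3: a0@(1,1) a1@(0,4) a2@(1,1) a3@(3,2) a4@(1,1) a5@(1,1) a6@(0,4) | pheromone: 0 0 0 0 13 / 0 26 0 0 0 / 0 0 0 0 0 / 0 0 6 0 0
t=4: a0@(1,1) a1@(0,4) a2@(1,1) a3@(3,2) a4@(1,1) a5@(1,1) a6@(0,4) | pheromone: 0 0 0 0 16 / 0 33 0 0 0 / 0 0 0 0 0 / 0 0 7 0 0
t=5: a0@(1,1) a1@(0,4) a2@(1,1) a3@(3,2) a4@(1,1) a5@(1,1) a6@(0,4) | pheromone: 0 0 0 0 19 / 0 40 0 0 0 / 0 0 0 0 0 / 0 0 8 0 0
t=6: a0@(1,1) a1@(0,4) a2@(1,1) a3@(3,2) a4@(1,1) a5@(1,1) a6@(0,4) | pheromone: 0 0 0 0 22 / 0 47 0 0 0 / 0 0 0 0 0 / 0 0 9 0 0
t=7: a0@(1,1) a1@(0,4) a2@(1,1) a3@(3,2) a4@(1,1) a5@(1,1) a6@(0,4) | pheromone: 0 0 0 0 25 / 0 54 0 0 0 / 0 0 0 0 0 / 0 0 10 0 0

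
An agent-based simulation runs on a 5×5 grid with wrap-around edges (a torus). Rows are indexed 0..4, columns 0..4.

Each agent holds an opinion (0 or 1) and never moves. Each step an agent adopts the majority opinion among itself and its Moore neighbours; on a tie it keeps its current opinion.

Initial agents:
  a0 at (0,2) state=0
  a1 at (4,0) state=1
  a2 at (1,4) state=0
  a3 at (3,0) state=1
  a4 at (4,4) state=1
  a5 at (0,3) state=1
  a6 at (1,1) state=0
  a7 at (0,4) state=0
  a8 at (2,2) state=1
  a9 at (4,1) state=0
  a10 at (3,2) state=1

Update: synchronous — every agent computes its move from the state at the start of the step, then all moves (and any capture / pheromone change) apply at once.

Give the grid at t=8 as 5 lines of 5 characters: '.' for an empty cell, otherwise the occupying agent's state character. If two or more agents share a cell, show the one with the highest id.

t=1: a0@(0,2):0 a1@(4,0):1 a2@(1,4):0 a3@(3,0):1 a4@(4,4):1 a5@(0,3):0 a6@(1,1):0 a7@(0,4):1 a8@(2,2):1 a9@(4,1):1 a10@(3,2):1
t=2: (unchanged — steady state)

..001
.0..0
..1..
1.1..
11..1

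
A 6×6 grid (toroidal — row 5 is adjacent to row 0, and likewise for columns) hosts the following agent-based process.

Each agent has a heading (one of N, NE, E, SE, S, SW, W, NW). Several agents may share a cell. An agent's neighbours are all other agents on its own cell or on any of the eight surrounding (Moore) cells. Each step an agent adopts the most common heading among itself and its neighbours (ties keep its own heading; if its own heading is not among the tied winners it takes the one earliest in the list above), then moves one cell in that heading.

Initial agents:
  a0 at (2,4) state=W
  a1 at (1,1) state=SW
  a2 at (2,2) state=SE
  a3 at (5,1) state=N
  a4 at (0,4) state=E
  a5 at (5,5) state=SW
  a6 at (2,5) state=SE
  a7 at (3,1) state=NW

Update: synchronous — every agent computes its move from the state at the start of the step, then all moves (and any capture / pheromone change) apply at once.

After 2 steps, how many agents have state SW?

t=1: a0@(2,3):W a1@(2,0):SW a2@(3,3):SE a3@(4,1):N a4@(0,5):E a5@(0,4):SW a6@(3,0):SE a7@(2,0):NW
t=2: a0@(2,2):W a1@(3,5):SW a2@(4,4):SE a3@(3,1):N a4@(0,0):E a5@(1,3):SW a6@(4,1):SE a7@(1,5):NW

2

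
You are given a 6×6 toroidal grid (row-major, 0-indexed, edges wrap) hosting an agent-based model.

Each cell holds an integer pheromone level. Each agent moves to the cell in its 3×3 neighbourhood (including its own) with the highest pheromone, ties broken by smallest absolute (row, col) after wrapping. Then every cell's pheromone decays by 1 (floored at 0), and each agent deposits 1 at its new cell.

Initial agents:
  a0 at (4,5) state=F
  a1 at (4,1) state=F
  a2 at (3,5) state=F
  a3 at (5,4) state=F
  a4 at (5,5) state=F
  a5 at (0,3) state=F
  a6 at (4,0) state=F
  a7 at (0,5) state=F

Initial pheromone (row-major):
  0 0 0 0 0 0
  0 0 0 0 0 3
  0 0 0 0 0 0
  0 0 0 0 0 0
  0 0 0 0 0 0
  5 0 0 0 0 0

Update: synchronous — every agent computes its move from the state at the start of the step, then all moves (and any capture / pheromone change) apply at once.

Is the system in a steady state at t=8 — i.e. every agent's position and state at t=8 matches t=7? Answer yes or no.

t=1: a0@(5,0) a1@(5,0) a2@(2,0) a3@(0,3) a4@(5,0) a5@(0,2) a6@(5,0) a7@(5,0) | pheromone: 0 0 1 1 0 0 / 0 0 0 0 0 2 / 1 0 0 0 0 0 / 0 0 0 0 0 0 / 0 0 0 0 0 0 / 9 0 0 0 0 0
t=2: a0@(5,0) a1@(5,0) a2@(1,5) a3@(0,2) a4@(5,0) a5@(0,2) a6@(5,0) a7@(5,0) | pheromone: 0 0 2 0 0 0 / 0 0 0 0 0 2 / 0 0 0 0 0 0 / 0 0 0 0 0 0 / 0 0 0 0 0 0 / 13 0 0 0 0 0
t=3: a0@(5,0) a1@(5,0) a2@(1,5) a3@(0,2) a4@(5,0) a5@(0,2) a6@(5,0) a7@(5,0) | pheromone: 0 0 3 0 0 0 / 0 0 0 0 0 2 / 0 0 0 0 0 0 / 0 0 0 0 0 0 / 0 0 0 0 0 0 / 17 0 0 0 0 0
t=4: a0@(5,0) a1@(5,0) a2@(1,5) a3@(0,2) a4@(5,0) a5@(0,2) a6@(5,0) a7@(5,0) | pheromone: 0 0 4 0 0 0 / 0 0 0 0 0 2 / 0 0 0 0 0 0 / 0 0 0 0 0 0 / 0 0 0 0 0 0 / 21 0 0 0 0 0
t=5: a0@(5,0) a1@(5,0) a2@(1,5) a3@(0,2) a4@(5,0) a5@(0,2) a6@(5,0) a7@(5,0) | pheromone: 0 0 5 0 0 0 / 0 0 0 0 0 2 / 0 0 0 0 0 0 / 0 0 0 0 0 0 / 0 0 0 0 0 0 / 25 0 0 0 0 0
t=6: a0@(5,0) a1@(5,0) a2@(1,5) a3@(0,2) a4@(5,0) a5@(0,2) a6@(5,0) a7@(5,0) | pheromone: 0 0 6 0 0 0 / 0 0 0 0 0 2 / 0 0 0 0 0 0 / 0 0 0 0 0 0 / 0 0 0 0 0 0 / 29 0 0 0 0 0
t=7: a0@(5,0) a1@(5,0) a2@(1,5) a3@(0,2) a4@(5,0) a5@(0,2) a6@(5,0) a7@(5,0) | pheromone: 0 0 7 0 0 0 / 0 0 0 0 0 2 / 0 0 0 0 0 0 / 0 0 0 0 0 0 / 0 0 0 0 0 0 / 33 0 0 0 0 0
t=8: a0@(5,0) a1@(5,0) a2@(1,5) a3@(0,2) a4@(5,0) a5@(0,2) a6@(5,0) a7@(5,0) | pheromone: 0 0 8 0 0 0 / 0 0 0 0 0 2 / 0 0 0 0 0 0 / 0 0 0 0 0 0 / 0 0 0 0 0 0 / 37 0 0 0 0 0

yes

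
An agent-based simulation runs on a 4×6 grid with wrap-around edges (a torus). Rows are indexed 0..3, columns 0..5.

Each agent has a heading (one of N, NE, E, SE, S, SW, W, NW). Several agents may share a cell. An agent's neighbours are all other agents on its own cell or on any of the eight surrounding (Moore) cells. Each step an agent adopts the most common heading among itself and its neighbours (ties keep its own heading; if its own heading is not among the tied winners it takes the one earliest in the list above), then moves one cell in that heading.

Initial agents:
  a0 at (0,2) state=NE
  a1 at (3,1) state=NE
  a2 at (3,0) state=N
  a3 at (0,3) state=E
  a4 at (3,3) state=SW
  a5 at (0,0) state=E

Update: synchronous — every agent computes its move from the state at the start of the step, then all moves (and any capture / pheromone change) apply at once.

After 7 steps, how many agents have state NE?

5

t=1: a0@(3,3):NE a1@(2,2):NE a2@(2,0):N a3@(0,4):E a4@(0,2):SW a5@(0,1):E
t=2: a0@(2,4):NE a1@(1,3):NE a2@(1,0):N a3@(0,5):E a4@(1,1):SW a5@(0,2):E
t=3: a0@(1,5):NE a1@(0,4):NE a2@(0,0):N a3@(0,0):E a4@(2,0):SW a5@(0,3):E
t=4: a0@(0,0):NE a1@(3,5):NE a2@(3,0):N a3@(0,1):E a4@(3,5):SW a5@(0,4):E
t=5: a0@(3,1):NE a1@(2,0):NE a2@(2,1):NE a3@(0,2):E a4@(2,0):NE a5@(0,5):E
t=6: a0@(2,2):NE a1@(1,1):NE a2@(1,2):NE a3@(0,3):E a4@(1,1):NE a5@(0,0):E
t=7: a0@(1,3):NE a1@(0,2):NE a2@(0,3):NE a3@(0,4):E a4@(0,2):NE a5@(3,1):NE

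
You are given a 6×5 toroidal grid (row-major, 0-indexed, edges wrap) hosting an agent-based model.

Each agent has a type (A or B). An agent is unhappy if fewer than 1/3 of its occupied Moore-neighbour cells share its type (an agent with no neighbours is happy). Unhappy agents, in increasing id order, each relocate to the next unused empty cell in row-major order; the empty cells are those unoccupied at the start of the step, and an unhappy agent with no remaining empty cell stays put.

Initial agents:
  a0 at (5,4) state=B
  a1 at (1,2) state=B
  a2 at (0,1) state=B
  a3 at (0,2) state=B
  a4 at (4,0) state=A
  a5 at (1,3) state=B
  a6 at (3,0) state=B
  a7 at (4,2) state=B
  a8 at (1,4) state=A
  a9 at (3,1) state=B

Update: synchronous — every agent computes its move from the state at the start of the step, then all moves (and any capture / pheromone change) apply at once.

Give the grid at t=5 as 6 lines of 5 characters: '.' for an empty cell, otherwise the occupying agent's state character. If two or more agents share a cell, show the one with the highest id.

BBB.A
A.BB.
.....
BB...
..B..
.....

t=1: a0@(0,0):B a1@(1,2):B a2@(0,1):B a3@(0,2):B a4@(0,3):A a5@(1,3):B a6@(3,0):B a7@(4,2):B a8@(0,4):A a9@(3,1):B
t=2: a0@(0,0):B a1@(1,2):B a2@(0,1):B a3@(0,2):B a4@(1,0):A a5@(1,3):B a6@(3,0):B a7@(4,2):B a8@(0,4):A a9@(3,1):B
t=3: (unchanged — steady state)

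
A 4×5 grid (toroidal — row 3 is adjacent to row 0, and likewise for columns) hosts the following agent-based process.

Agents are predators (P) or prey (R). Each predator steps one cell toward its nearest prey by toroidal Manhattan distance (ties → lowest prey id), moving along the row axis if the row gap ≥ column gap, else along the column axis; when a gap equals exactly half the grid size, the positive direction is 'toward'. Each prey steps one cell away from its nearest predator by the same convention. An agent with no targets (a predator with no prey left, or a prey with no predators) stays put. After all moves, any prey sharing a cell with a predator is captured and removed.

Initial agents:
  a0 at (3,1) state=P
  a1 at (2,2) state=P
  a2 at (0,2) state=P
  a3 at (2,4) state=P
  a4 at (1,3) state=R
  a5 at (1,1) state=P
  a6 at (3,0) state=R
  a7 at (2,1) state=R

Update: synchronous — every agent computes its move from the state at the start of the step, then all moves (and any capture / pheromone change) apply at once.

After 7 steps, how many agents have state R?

1

t=1: a0@(3,0):P a1@(2,1):P a2@(1,2):P a3@(1,4):P a4@(0,3):R a5@(2,1):P a6@(3,4):R a7@(1,1):R
t=2: a0@(3,4):P a1@(1,1):P a2@(1,1):P a3@(0,4):P a4@(3,3):R a5@(1,1):P a6@(3,3):R a7@(0,1):R
t=3: a0@(3,3):P a1@(0,1):P a2@(0,1):P a3@(3,4):P a4@(3,2):R a5@(0,1):P a6@(3,2):R a7@(3,1):R
t=4: a0@(3,2):P a1@(3,1):P a2@(3,1):P a3@(3,3):P a5@(3,1):P a7@(2,1):R
t=5: a0@(2,2):P a1@(2,1):P a2@(2,1):P a3@(3,2):P a5@(2,1):P a7@(1,1):R
t=6: a0@(1,2):P a1@(1,1):P a2@(1,1):P a3@(0,2):P a5@(1,1):P a7@(0,1):R
t=7: a0@(0,2):P a1@(0,1):P a2@(0,1):P a3@(0,1):P a5@(0,1):P a7@(3,1):R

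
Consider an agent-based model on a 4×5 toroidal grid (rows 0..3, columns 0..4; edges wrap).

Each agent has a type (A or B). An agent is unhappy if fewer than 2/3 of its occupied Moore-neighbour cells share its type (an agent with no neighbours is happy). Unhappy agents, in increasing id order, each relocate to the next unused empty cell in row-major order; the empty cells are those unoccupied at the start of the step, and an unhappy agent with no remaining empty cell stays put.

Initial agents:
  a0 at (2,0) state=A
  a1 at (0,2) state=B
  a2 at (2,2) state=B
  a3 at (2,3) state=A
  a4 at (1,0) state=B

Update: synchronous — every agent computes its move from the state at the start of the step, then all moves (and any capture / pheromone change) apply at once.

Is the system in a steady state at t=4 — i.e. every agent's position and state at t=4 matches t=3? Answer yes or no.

no

t=1: a0@(0,0):A a1@(0,2):B a2@(0,1):B a3@(0,3):A a4@(0,4):B
t=2: a0@(1,0):A a1@(1,1):B a2@(1,2):B a3@(1,3):A a4@(1,4):B
t=3: a0@(0,0):A a1@(0,1):B a2@(0,2):B a3@(0,3):A a4@(0,4):B
t=4: a0@(1,0):A a1@(1,1):B a2@(1,2):B a3@(1,3):A a4@(1,4):B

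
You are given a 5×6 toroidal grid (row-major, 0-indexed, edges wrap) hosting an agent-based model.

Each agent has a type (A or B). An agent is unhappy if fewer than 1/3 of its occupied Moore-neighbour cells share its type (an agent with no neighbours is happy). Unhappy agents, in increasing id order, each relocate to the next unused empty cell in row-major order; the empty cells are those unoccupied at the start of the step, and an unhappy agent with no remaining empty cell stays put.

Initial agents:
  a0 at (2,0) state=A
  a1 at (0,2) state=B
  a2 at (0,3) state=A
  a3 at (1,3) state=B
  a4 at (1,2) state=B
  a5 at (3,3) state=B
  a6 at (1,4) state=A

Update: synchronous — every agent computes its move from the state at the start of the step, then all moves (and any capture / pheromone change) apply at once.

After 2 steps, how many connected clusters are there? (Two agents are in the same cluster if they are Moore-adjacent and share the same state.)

t=1: a0@(2,0):A a1@(0,2):B a2@(0,0):A a3@(1,3):B a4@(1,2):B a5@(3,3):B a6@(1,4):A
t=2: a0@(2,0):A a1@(0,2):B a2@(0,0):A a3@(1,3):B a4@(1,2):B a5@(3,3):B a6@(0,1):A

4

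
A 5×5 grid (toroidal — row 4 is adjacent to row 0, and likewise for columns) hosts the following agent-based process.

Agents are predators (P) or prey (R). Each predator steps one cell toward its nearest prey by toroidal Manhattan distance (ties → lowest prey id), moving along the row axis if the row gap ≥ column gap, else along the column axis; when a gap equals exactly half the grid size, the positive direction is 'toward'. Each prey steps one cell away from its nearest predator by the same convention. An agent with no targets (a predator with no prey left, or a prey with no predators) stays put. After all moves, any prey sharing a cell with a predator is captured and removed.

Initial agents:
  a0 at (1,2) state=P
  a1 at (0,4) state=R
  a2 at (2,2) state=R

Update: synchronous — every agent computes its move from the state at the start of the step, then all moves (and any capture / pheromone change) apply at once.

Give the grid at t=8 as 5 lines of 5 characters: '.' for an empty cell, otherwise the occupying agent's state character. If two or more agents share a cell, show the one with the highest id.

t=1: a0@(2,2):P a1@(0,0):R a2@(3,2):R
t=2: a0@(3,2):P a1@(4,0):R a2@(4,2):R
t=3: a0@(4,2):P a1@(4,4):R a2@(0,2):R
t=4: a0@(0,2):P a1@(4,0):R a2@(1,2):R
t=5: a0@(1,2):P a1@(4,4):R a2@(2,2):R
t=6: a0@(2,2):P a1@(3,4):R a2@(3,2):R
t=7: a0@(3,2):P a1@(3,0):R a2@(4,2):R
t=8: a0@(4,2):P a1@(3,4):R a2@(0,2):R

..R..
.....
.....
....R
..P..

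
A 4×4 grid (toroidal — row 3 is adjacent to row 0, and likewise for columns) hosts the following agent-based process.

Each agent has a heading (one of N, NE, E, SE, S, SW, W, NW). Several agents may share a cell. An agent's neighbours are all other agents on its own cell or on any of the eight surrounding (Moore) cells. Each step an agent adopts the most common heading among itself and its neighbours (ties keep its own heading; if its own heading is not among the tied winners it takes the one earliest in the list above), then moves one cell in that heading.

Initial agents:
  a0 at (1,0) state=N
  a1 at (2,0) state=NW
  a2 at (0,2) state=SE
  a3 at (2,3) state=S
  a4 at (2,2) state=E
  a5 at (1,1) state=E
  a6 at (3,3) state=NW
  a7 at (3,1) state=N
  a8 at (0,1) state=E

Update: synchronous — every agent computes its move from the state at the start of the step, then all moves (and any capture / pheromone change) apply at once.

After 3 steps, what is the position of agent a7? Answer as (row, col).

(3, 0)

t=1: a0@(1,1):E a1@(1,3):NW a2@(0,3):E a3@(1,2):NW a4@(2,3):E a5@(1,2):E a6@(2,2):NW a7@(3,2):E a8@(0,2):E
t=2: a0@(1,2):E a1@(1,0):E a2@(0,0):E a3@(1,3):E a4@(2,0):E a5@(1,3):E a6@(2,3):E a7@(3,3):E a8@(0,3):E
t=3: a0@(1,3):E a1@(1,1):E a2@(0,1):E a3@(1,0):E a4@(2,1):E a5@(1,0):E a6@(2,0):E a7@(3,0):E a8@(0,0):E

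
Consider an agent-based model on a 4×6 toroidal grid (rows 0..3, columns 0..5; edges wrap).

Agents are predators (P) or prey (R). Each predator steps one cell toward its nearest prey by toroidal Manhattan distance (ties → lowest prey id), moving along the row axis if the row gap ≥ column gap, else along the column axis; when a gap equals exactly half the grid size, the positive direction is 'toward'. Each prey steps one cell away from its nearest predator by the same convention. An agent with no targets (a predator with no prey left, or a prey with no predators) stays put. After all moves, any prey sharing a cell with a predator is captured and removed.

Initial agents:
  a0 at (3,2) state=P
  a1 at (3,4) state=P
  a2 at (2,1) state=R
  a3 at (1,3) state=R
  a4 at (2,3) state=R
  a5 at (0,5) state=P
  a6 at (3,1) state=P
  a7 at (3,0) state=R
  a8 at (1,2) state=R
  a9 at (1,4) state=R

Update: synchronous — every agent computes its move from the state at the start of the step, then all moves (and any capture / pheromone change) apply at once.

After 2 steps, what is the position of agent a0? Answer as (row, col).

t=1: a0@(2,2):P a1@(2,4):P a2@(1,1):R a3@(0,3):R a4@(1,3):R a5@(3,5):P a6@(2,1):P a8@(0,2):R a9@(0,4):R
t=2: a0@(1,2):P a1@(1,4):P a2@(0,1):R a3@(3,3):R a4@(0,3):R a5@(0,5):P a6@(1,1):P a8@(3,2):R a9@(3,4):R

(1, 2)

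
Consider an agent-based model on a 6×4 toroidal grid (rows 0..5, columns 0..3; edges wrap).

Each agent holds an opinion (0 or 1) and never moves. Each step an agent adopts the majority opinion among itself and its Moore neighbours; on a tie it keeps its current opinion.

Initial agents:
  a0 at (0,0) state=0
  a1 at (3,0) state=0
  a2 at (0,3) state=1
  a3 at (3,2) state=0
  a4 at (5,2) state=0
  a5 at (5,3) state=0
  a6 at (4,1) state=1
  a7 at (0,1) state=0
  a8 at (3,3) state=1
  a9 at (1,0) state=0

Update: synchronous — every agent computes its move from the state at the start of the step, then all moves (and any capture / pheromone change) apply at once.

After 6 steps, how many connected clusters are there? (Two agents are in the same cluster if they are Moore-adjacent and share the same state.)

1

t=1: a0@(0,0):0 a1@(3,0):1 a2@(0,3):0 a3@(3,2):1 a4@(5,2):0 a5@(5,3):0 a6@(4,1):0 a7@(0,1):0 a8@(3,3):0 a9@(1,0):0
t=2: a0@(0,0):0 a1@(3,0):0 a2@(0,3):0 a3@(3,2):0 a4@(5,2):0 a5@(5,3):0 a6@(4,1):0 a7@(0,1):0 a8@(3,3):1 a9@(1,0):0
t=3: a0@(0,0):0 a1@(3,0):0 a2@(0,3):0 a3@(3,2):0 a4@(5,2):0 a5@(5,3):0 a6@(4,1):0 a7@(0,1):0 a8@(3,3):0 a9@(1,0):0
t=4: (unchanged — steady state)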